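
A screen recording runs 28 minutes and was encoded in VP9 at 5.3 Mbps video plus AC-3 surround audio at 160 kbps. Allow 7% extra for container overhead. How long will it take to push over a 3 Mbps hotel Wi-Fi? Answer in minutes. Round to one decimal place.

28 min = 1680 s
Audio: 160 kbps = 0.160 Mbps.
Total bitrate: 5.460 Mbps.
File: 5.460 Mbps × 1680 s = 9172.8 Mb.
With 7% container overhead: ×1.07. → 9814.9 Mb.
At 3 Mbps: 9814.9 / 3 = 3271.6 s ≈ 54.5 minutes.

54.5 minutes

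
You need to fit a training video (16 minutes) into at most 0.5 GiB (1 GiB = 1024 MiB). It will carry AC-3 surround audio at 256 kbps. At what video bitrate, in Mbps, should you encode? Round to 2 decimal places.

4.22 Mbps

Budget: 0.5 GiB = 4295.0 Mb.
16 min = 960 s
Total bitrate budget: 4295.0 Mb / 960 s = 4.474 Mbps.
Audio: 256 kbps = 0.256 Mbps.
Video: 4.474 − 0.256 = 4.218 Mbps.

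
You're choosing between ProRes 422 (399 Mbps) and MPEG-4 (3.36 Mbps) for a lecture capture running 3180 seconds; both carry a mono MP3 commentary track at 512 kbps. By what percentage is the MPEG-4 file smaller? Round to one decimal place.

99.0%

Audio: 512 kbps = 0.512 Mbps.
ProRes 422: 399.512 Mbps × 3180 s = 1270448.2 Mb = 158.806 GB.
MPEG-4: 3.872 Mbps × 3180 s = 12313.0 Mb = 1.539 GB.
Reduction: (1 − 1.539/158.806) × 100 = 99.03%.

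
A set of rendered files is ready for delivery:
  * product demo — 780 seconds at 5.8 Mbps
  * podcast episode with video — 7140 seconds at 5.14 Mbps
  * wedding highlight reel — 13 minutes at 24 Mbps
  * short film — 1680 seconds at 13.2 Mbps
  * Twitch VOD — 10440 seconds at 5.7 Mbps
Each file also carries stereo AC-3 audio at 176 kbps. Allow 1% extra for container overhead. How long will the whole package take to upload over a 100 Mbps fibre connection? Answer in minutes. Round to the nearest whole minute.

Audio: 176 kbps = 0.176 Mbps.
product demo: 5.976 Mbps × 780 s × 1.01 = 4707.9 Mb
podcast episode with video: 5.316 Mbps × 7140 s × 1.01 = 38335.8 Mb
wedding highlight reel: 24.176 Mbps × 780 s × 1.01 = 19045.9 Mb
short film: 13.376 Mbps × 1680 s × 1.01 = 22696.4 Mb
Twitch VOD: 5.876 Mbps × 10440 s × 1.01 = 61958.9 Mb
Total: 146744.8 Mb = 18343.1 MB.
At 100 Mbps: 146744.8 / 100 = 1467 s ≈ 24.5 minutes.

24 minutes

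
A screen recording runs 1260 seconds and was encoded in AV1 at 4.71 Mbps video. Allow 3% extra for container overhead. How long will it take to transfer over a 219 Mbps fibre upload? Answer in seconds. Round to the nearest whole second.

28 seconds

File: 4.710 Mbps × 1260 s = 5934.6 Mb.
With 3% container overhead: ×1.03. → 6112.6 Mb.
At 219 Mbps: 6112.6 / 219 = 27.9 s ≈ 27.9 seconds.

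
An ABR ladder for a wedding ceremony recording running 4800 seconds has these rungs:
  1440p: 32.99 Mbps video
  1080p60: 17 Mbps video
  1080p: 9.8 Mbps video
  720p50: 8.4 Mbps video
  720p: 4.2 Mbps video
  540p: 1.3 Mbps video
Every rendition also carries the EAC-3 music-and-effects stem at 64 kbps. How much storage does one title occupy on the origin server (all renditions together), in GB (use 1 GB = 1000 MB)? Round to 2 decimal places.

Audio: 64 kbps = 0.064 Mbps.
Sum of rendition bitrates: (32.99+0.064) + (17+0.064) + (9.8+0.064) + (8.4+0.064) + (4.2+0.064) + (1.3+0.064) = 74.074 Mbps.
× 4800 s = 355,555 Mb = 44,444 MB = 44.44 GB.

44.44 GB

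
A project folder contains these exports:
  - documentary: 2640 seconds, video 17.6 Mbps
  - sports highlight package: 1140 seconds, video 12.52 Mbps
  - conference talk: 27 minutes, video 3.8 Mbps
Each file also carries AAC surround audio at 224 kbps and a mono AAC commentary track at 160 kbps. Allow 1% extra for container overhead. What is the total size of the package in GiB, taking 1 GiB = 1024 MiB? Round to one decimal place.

8.1 GiB

Audio total: 224 + 160 = 384 kbps = 0.384 Mbps.
documentary: 17.984 Mbps × 2640 s × 1.01 = 47952.5 Mb
sports highlight package: 12.904 Mbps × 1140 s × 1.01 = 14857.7 Mb
conference talk: 4.184 Mbps × 1620 s × 1.01 = 6845.9 Mb
Total: 69656.1 Mb = 8707.0 MB.
= 8.109 GiB.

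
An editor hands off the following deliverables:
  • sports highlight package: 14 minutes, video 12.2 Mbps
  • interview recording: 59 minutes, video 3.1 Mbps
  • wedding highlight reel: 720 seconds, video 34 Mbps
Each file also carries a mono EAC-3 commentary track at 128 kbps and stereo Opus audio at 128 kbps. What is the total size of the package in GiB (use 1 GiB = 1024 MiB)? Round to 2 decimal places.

Audio total: 128 + 128 = 256 kbps = 0.256 Mbps.
sports highlight package: 12.456 Mbps × 840 s = 10463.0 Mb
interview recording: 3.356 Mbps × 3540 s = 11880.2 Mb
wedding highlight reel: 34.256 Mbps × 720 s = 24664.3 Mb
Total: 47007.6 Mb = 5875.9 MB.
= 5.472 GiB.

5.47 GiB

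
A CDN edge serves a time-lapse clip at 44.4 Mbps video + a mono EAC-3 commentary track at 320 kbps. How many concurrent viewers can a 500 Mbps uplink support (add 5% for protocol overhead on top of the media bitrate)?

10

Audio: 320 kbps = 0.320 Mbps.
Per-viewer media rate: 44.720 Mbps.
On the wire with 5% overhead: 46.956 Mbps.
500 Mbps = 500.0 Mbps; 500.0 / 46.956 = 10.65 → 10 viewers.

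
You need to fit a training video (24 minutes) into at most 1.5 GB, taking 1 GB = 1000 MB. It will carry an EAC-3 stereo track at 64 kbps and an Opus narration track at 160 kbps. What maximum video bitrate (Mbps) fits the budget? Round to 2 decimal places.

8.11 Mbps

Budget: 1.5 GB = 12000.0 Mb.
24 min = 1440 s
Total bitrate budget: 12000.0 Mb / 1440 s = 8.333 Mbps.
Audio total: 64 + 160 = 224 kbps = 0.224 Mbps.
Video: 8.333 − 0.224 = 8.109 Mbps.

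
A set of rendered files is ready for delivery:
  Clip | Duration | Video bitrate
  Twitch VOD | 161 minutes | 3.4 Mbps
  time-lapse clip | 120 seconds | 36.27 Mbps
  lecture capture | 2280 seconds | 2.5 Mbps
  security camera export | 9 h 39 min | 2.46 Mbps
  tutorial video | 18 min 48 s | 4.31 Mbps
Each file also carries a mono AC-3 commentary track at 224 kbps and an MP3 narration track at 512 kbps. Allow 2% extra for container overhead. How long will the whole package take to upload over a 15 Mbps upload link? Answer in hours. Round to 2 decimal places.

3.18 hours

Audio total: 224 + 512 = 736 kbps = 0.736 Mbps.
Twitch VOD: 4.136 Mbps × 9660 s × 1.02 = 40752.8 Mb
time-lapse clip: 37.006 Mbps × 120 s × 1.02 = 4529.5 Mb
lecture capture: 3.236 Mbps × 2280 s × 1.02 = 7525.6 Mb
security camera export: 3.196 Mbps × 34740 s × 1.02 = 113249.6 Mb
tutorial video: 5.046 Mbps × 1128 s × 1.02 = 5805.7 Mb
Total: 171863.4 Mb = 21482.9 MB.
At 15 Mbps: 171863.4 / 15 = 11458 s ≈ 3.18 hours.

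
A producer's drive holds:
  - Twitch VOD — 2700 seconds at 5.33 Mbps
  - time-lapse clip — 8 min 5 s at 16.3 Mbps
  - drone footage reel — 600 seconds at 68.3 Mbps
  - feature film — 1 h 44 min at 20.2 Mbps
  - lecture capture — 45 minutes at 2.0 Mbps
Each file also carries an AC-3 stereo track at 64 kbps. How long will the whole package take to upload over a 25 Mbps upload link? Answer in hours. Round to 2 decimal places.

2.17 hours

Audio: 64 kbps = 0.064 Mbps.
Twitch VOD: 5.394 Mbps × 2700 s = 14563.8 Mb
time-lapse clip: 16.364 Mbps × 485 s = 7936.5 Mb
drone footage reel: 68.364 Mbps × 600 s = 41018.4 Mb
feature film: 20.264 Mbps × 6240 s = 126447.4 Mb
lecture capture: 2.064 Mbps × 2700 s = 5572.8 Mb
Total: 195538.9 Mb = 24442.4 MB.
At 25 Mbps: 195538.9 / 25 = 7822 s ≈ 2.17 hours.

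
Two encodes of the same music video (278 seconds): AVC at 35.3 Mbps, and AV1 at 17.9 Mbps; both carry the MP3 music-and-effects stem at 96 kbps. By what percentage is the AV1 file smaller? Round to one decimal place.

49.2%

Audio: 96 kbps = 0.096 Mbps.
AVC: 35.396 Mbps × 278 s = 9840.1 Mb = 1.146 GiB.
AV1: 17.996 Mbps × 278 s = 5002.9 Mb = 0.582 GiB.
Reduction: (1 − 0.582/1.146) × 100 = 49.16%.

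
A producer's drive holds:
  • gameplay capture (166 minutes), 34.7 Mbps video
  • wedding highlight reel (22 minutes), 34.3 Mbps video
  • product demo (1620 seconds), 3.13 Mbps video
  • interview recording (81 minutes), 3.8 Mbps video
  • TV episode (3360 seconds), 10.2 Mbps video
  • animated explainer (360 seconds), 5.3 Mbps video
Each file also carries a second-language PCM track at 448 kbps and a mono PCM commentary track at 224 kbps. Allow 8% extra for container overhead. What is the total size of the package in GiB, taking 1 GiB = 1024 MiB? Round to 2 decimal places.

Audio total: 448 + 224 = 672 kbps = 0.672 Mbps.
gameplay capture: 35.372 Mbps × 9960 s × 1.08 = 380489.5 Mb
wedding highlight reel: 34.972 Mbps × 1320 s × 1.08 = 49856.1 Mb
product demo: 3.802 Mbps × 1620 s × 1.08 = 6652.0 Mb
interview recording: 4.472 Mbps × 4860 s × 1.08 = 23472.6 Mb
TV episode: 10.872 Mbps × 3360 s × 1.08 = 39452.3 Mb
animated explainer: 5.972 Mbps × 360 s × 1.08 = 2321.9 Mb
Total: 502244.5 Mb = 62780.6 MB.
= 58.47 GiB.

58.47 GiB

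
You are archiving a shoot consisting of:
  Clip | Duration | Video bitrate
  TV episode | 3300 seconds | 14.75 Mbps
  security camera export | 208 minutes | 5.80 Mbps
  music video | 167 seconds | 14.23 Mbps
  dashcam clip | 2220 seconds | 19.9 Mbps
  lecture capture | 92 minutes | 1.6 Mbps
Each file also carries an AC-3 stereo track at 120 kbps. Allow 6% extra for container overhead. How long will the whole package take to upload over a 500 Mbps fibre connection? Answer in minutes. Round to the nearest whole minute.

6 minutes

Audio: 120 kbps = 0.120 Mbps.
TV episode: 14.870 Mbps × 3300 s × 1.06 = 52015.3 Mb
security camera export: 5.920 Mbps × 12480 s × 1.06 = 78314.5 Mb
music video: 14.350 Mbps × 167 s × 1.06 = 2540.2 Mb
dashcam clip: 20.020 Mbps × 2220 s × 1.06 = 47111.1 Mb
lecture capture: 1.720 Mbps × 5520 s × 1.06 = 10064.1 Mb
Total: 190045.1 Mb = 23755.6 MB.
At 500 Mbps: 190045.1 / 500 = 380 s ≈ 6.33 minutes.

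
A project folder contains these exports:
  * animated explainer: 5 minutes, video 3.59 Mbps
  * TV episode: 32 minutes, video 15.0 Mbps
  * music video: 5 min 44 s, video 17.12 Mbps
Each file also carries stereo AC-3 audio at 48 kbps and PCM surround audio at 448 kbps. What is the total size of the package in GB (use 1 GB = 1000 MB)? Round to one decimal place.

4.6 GB

Audio total: 48 + 448 = 496 kbps = 0.496 Mbps.
animated explainer: 4.086 Mbps × 300 s = 1225.8 Mb
TV episode: 15.496 Mbps × 1920 s = 29752.3 Mb
music video: 17.616 Mbps × 344 s = 6059.9 Mb
Total: 37038.0 Mb = 4629.8 MB.
= 4.630 GB.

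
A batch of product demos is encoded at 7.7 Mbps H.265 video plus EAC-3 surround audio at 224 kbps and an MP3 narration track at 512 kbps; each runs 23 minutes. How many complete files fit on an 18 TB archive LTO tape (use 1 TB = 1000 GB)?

12369

23 min = 1380 s
Audio total: 224 + 512 = 736 kbps = 0.736 Mbps.
Total bitrate: 8.436 Mbps.
Per item: 8.436 Mbps × 1380 s = 11,642 Mb = 1,455 MB.
Capacity: 18 TB = 144,000,000 Mb; 12369.35 items → 12369 complete.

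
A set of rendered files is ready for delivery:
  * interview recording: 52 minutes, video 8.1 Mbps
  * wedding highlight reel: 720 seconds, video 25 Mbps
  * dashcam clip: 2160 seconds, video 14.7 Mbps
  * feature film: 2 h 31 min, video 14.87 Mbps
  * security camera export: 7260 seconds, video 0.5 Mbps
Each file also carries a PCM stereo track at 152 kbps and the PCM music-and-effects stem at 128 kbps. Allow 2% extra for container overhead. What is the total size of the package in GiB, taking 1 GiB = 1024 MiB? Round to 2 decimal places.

Audio total: 152 + 128 = 280 kbps = 0.280 Mbps.
interview recording: 8.380 Mbps × 3120 s × 1.02 = 26668.5 Mb
wedding highlight reel: 25.280 Mbps × 720 s × 1.02 = 18565.6 Mb
dashcam clip: 14.980 Mbps × 2160 s × 1.02 = 33003.9 Mb
feature film: 15.150 Mbps × 9060 s × 1.02 = 140004.2 Mb
security camera export: 0.780 Mbps × 7260 s × 1.02 = 5776.1 Mb
Total: 224018.3 Mb = 28002.3 MB.
= 26.08 GiB.

26.08 GiB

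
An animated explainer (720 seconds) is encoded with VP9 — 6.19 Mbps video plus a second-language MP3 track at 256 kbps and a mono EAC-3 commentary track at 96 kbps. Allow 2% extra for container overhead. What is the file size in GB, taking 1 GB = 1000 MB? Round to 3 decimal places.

0.601 GB

Audio total: 256 + 96 = 352 kbps = 0.352 Mbps.
Total bitrate: 6.19 + 0.352 = 6.542 Mbps.
Stream data: 6.542 Mbps × 720 s = 4710.2 Mb.
With 2% container overhead: ×1.02.
4,804 Mb ÷ 8 = 600.6 MB → 0.6006 GB.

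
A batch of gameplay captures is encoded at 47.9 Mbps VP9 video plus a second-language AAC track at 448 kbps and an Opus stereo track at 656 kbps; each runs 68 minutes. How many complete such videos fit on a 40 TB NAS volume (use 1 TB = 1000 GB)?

1600

68 min = 4080 s
Audio total: 448 + 656 = 1104 kbps = 1.104 Mbps.
Total bitrate: 49.004 Mbps.
Per item: 49.004 Mbps × 4080 s = 199,936 Mb = 24,992 MB.
Capacity: 40 TB = 320,000,000 Mb; 1600.51 items → 1600 complete.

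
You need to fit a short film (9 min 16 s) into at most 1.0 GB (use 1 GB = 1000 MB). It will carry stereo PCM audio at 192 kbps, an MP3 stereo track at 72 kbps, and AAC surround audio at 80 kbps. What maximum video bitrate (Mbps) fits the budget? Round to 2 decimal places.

Budget: 1.0 GB = 8000.0 Mb.
9 min 16 s = 556 s
Total bitrate budget: 8000.0 Mb / 556 s = 14.388 Mbps.
Audio total: 192 + 72 + 80 = 344 kbps = 0.344 Mbps.
Video: 14.388 − 0.344 = 14.044 Mbps.

14.04 Mbps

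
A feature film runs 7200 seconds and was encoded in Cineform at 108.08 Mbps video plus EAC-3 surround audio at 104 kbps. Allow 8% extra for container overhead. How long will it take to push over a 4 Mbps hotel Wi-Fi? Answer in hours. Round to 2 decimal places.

Audio: 104 kbps = 0.104 Mbps.
Total bitrate: 108.184 Mbps.
File: 108.184 Mbps × 7200 s = 778924.8 Mb.
With 8% container overhead: ×1.08. → 841238.8 Mb.
At 4 Mbps: 841238.8 / 4 = 210309.7 s ≈ 58.4 hours.

58.42 hours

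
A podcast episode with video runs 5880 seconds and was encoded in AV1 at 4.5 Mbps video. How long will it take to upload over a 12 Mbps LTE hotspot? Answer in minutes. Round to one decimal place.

36.8 minutes

File: 4.500 Mbps × 5880 s = 26460.0 Mb.
At 12 Mbps: 26460.0 / 12 = 2205.0 s ≈ 36.8 minutes.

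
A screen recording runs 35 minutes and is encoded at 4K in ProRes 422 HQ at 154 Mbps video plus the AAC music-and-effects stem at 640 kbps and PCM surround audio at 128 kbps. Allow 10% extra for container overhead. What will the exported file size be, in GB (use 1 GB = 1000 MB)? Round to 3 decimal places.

44.689 GB

35 min = 2100 s
Audio total: 640 + 128 = 768 kbps = 0.768 Mbps.
Total bitrate: 154 + 0.768 = 154.768 Mbps.
Stream data: 154.768 Mbps × 2100 s = 325012.8 Mb.
With 10% container overhead: ×1.10.
357,514 Mb ÷ 8 = 44,689 MB → 44.69 GB.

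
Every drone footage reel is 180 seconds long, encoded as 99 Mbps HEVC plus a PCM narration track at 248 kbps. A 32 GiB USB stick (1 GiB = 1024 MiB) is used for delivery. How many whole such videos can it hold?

15

Audio: 248 kbps = 0.248 Mbps.
Total bitrate: 99.248 Mbps.
Per item: 99.248 Mbps × 180 s = 17,865 Mb = 2,233 MB.
Capacity: 32 GiB = 274,878 Mb; 15.39 items → 15 complete.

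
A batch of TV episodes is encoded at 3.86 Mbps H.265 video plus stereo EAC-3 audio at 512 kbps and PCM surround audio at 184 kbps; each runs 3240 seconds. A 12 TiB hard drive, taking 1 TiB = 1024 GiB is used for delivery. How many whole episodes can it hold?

7150

Audio total: 512 + 184 = 696 kbps = 0.696 Mbps.
Total bitrate: 4.556 Mbps.
Per item: 4.556 Mbps × 3240 s = 14,761 Mb = 1,845 MB.
Capacity: 12 TiB = 105,553,116 Mb; 7150.60 items → 7150 complete.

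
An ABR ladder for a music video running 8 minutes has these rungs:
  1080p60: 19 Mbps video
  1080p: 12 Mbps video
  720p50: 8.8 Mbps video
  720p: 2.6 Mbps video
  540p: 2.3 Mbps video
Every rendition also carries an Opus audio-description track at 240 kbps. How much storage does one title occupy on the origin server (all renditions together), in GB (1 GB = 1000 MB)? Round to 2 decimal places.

2.75 GB

8 min = 480 s
Audio: 240 kbps = 0.240 Mbps.
Sum of rendition bitrates: (19+0.240) + (12+0.240) + (8.8+0.240) + (2.6+0.240) + (2.3+0.240) = 45.900 Mbps.
× 480 s = 22,032 Mb = 2,754 MB = 2.754 GB.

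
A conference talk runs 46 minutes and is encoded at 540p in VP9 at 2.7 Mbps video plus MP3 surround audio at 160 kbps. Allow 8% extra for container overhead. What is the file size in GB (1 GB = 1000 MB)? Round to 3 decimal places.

1.066 GB

46 min = 2760 s
Audio: 160 kbps = 0.160 Mbps.
Total bitrate: 2.7 + 0.160 = 2.860 Mbps.
Stream data: 2.860 Mbps × 2760 s = 7893.6 Mb.
With 8% container overhead: ×1.08.
8,525 Mb ÷ 8 = 1,066 MB → 1.066 GB.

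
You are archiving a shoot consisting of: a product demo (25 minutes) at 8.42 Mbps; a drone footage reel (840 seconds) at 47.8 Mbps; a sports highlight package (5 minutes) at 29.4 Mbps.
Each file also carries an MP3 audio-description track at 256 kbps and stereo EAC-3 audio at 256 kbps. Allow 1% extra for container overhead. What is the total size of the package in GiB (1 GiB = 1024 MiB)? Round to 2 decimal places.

Audio total: 256 + 256 = 512 kbps = 0.512 Mbps.
product demo: 8.932 Mbps × 1500 s × 1.01 = 13532.0 Mb
drone footage reel: 48.312 Mbps × 840 s × 1.01 = 40987.9 Mb
sports highlight package: 29.912 Mbps × 300 s × 1.01 = 9063.3 Mb
Total: 63583.2 Mb = 7947.9 MB.
= 7.402 GiB.

7.40 GiB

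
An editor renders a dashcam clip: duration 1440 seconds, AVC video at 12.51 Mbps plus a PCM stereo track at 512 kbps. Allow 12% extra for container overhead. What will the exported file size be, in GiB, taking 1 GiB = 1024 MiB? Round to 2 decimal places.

2.44 GiB

Audio: 512 kbps = 0.512 Mbps.
Total bitrate: 12.51 + 0.512 = 13.022 Mbps.
Stream data: 13.022 Mbps × 1440 s = 18751.7 Mb.
With 12% container overhead: ×1.12.
21,002 Mb = 2,625,235,200 bytes ÷ 1,073,741,824 = 2.445 GiB.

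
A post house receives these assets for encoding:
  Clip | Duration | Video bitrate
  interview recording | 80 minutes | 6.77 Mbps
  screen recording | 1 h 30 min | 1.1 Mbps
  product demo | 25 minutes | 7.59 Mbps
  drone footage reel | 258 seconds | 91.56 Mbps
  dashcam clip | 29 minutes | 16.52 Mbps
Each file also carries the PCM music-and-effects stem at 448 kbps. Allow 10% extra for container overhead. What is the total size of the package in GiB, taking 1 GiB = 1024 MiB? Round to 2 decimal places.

13.87 GiB

Audio: 448 kbps = 0.448 Mbps.
interview recording: 7.218 Mbps × 4800 s × 1.10 = 38111.0 Mb
screen recording: 1.548 Mbps × 5400 s × 1.10 = 9195.1 Mb
product demo: 8.038 Mbps × 1500 s × 1.10 = 13262.7 Mb
drone footage reel: 92.008 Mbps × 258 s × 1.10 = 26111.9 Mb
dashcam clip: 16.968 Mbps × 1740 s × 1.10 = 32476.8 Mb
Total: 119157.5 Mb = 14894.7 MB.
= 13.87 GiB.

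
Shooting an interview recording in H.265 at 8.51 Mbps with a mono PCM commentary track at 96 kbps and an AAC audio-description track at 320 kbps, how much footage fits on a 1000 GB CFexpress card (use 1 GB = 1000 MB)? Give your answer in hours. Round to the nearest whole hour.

249 hours

Audio total: 96 + 320 = 416 kbps = 0.416 Mbps.
Total bitrate: 8.51 + 0.416 = 8.926 Mbps.
Capacity: 1000 GB = 8,000,000 Mb.
Recording time: 8,000,000 / 8.926 = 896,258 s ≈ 249 hours.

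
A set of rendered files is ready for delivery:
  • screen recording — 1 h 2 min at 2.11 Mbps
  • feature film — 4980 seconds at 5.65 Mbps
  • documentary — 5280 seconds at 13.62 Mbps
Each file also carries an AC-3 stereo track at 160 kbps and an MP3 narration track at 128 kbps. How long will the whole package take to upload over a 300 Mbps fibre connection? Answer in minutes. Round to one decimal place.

6.2 minutes

Audio total: 160 + 128 = 288 kbps = 0.288 Mbps.
screen recording: 2.398 Mbps × 3720 s = 8920.6 Mb
feature film: 5.938 Mbps × 4980 s = 29571.2 Mb
documentary: 13.908 Mbps × 5280 s = 73434.2 Mb
Total: 111926.0 Mb = 13990.8 MB.
At 300 Mbps: 111926.0 / 300 = 373 s ≈ 6.22 minutes.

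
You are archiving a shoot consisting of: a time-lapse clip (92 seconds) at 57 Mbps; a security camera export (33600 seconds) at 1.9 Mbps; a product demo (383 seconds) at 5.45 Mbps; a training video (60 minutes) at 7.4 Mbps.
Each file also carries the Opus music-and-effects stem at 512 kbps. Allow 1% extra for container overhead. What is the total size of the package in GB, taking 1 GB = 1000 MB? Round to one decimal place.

14.8 GB

Audio: 512 kbps = 0.512 Mbps.
time-lapse clip: 57.512 Mbps × 92 s × 1.01 = 5344.0 Mb
security camera export: 2.412 Mbps × 33600 s × 1.01 = 81853.6 Mb
product demo: 5.962 Mbps × 383 s × 1.01 = 2306.3 Mb
training video: 7.912 Mbps × 3600 s × 1.01 = 28768.0 Mb
Total: 118272.0 Mb = 14784.0 MB.
= 14.78 GB.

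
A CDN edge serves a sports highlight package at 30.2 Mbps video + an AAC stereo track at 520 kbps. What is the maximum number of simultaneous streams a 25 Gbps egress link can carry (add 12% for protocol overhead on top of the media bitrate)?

Audio: 520 kbps = 0.520 Mbps.
Per-viewer media rate: 30.720 Mbps.
On the wire with 12% overhead: 34.406 Mbps.
25 Gbps = 25,000 Mbps; 25,000 / 34.406 = 726.61 → 726 viewers.

726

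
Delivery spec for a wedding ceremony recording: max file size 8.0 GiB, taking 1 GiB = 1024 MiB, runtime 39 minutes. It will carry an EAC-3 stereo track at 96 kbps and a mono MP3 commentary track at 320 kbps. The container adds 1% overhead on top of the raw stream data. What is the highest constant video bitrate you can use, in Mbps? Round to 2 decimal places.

Budget: 8.0 GiB = 68719.5 Mb.
Stream payload after overhead: 68719.5 / 1.01 = 68039.1 Mb.
39 min = 2340 s
Total bitrate budget: 68039.1 Mb / 2340 s = 29.077 Mbps.
Audio total: 96 + 320 = 416 kbps = 0.416 Mbps.
Video: 29.077 − 0.416 = 28.661 Mbps.

28.66 Mbps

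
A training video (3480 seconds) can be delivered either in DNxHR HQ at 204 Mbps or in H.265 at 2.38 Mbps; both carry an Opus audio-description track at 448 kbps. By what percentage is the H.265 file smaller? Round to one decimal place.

98.6%

Audio: 448 kbps = 0.448 Mbps.
DNxHR HQ: 204.448 Mbps × 3480 s = 711479.0 Mb = 88.935 GB.
H.265: 2.828 Mbps × 3480 s = 9841.4 Mb = 1.230 GB.
Reduction: (1 − 1.230/88.935) × 100 = 98.62%.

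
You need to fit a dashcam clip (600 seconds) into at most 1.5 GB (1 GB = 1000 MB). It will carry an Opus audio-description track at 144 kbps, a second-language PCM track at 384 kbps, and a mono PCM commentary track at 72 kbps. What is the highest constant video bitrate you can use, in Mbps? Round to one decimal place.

19.4 Mbps

Budget: 1.5 GB = 12000.0 Mb.
Total bitrate budget: 12000.0 Mb / 600 s = 20.000 Mbps.
Audio total: 144 + 384 + 72 = 600 kbps = 0.600 Mbps.
Video: 20.000 − 0.600 = 19.400 Mbps.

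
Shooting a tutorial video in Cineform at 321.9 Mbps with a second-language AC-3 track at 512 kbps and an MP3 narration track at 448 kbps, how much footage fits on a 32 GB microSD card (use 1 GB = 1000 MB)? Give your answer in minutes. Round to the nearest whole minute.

Audio total: 512 + 448 = 960 kbps = 0.960 Mbps.
Total bitrate: 321.9 + 0.960 = 322.860 Mbps.
Capacity: 32 GB = 256,000 Mb.
Recording time: 256,000 / 322.860 = 792.9 s ≈ 13.2 minutes.

13 minutes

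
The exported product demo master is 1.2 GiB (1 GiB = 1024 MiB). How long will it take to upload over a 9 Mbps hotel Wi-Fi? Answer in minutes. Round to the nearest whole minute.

19 minutes

File: 1.2 GiB = 10307.9 Mb.
At 9 Mbps: 10307.9 / 9 = 1145.3 s ≈ 19.1 minutes.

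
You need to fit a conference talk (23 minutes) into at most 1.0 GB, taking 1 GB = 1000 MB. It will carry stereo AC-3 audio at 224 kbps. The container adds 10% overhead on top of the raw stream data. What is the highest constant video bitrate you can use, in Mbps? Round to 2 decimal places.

5.05 Mbps

Budget: 1.0 GB = 8000.0 Mb.
Stream payload after overhead: 8000.0 / 1.10 = 7272.7 Mb.
23 min = 1380 s
Total bitrate budget: 7272.7 Mb / 1380 s = 5.270 Mbps.
Audio: 224 kbps = 0.224 Mbps.
Video: 5.270 − 0.224 = 5.046 Mbps.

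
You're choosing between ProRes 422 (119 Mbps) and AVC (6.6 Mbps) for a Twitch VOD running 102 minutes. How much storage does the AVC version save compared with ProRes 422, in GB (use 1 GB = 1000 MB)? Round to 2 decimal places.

102 min = 6120 s
ProRes 422: 119.000 Mbps × 6120 s = 728280.0 Mb = 91.035 GB.
AVC: 6.600 Mbps × 6120 s = 40392.0 Mb = 5.049 GB.
Saving: 91.035 − 5.049 = 85.986 GB.

85.99 GB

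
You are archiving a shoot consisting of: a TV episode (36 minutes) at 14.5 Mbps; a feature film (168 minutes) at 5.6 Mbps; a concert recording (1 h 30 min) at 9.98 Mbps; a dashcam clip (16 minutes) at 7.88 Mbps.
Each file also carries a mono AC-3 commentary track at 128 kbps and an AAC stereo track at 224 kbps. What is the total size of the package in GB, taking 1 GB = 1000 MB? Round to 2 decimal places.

19.47 GB

Audio total: 128 + 224 = 352 kbps = 0.352 Mbps.
TV episode: 14.852 Mbps × 2160 s = 32080.3 Mb
feature film: 5.952 Mbps × 10080 s = 59996.2 Mb
concert recording: 10.332 Mbps × 5400 s = 55792.8 Mb
dashcam clip: 8.232 Mbps × 960 s = 7902.7 Mb
Total: 155772.0 Mb = 19471.5 MB.
= 19.47 GB.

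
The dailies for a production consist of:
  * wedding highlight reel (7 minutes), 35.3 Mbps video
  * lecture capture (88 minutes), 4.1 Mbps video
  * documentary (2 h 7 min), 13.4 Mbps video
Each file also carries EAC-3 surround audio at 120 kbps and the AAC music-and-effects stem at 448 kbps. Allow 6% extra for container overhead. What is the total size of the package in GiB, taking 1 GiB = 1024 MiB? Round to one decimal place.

18.0 GiB

Audio total: 120 + 448 = 568 kbps = 0.568 Mbps.
wedding highlight reel: 35.868 Mbps × 420 s × 1.06 = 15968.4 Mb
lecture capture: 4.668 Mbps × 5280 s × 1.06 = 26125.9 Mb
documentary: 13.968 Mbps × 7620 s × 1.06 = 112822.3 Mb
Total: 154916.6 Mb = 19364.6 MB.
= 18.03 GiB.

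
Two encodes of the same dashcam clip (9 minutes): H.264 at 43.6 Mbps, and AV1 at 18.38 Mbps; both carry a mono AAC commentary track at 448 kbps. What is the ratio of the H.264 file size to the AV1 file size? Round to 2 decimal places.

2.34

9 min = 540 s
Audio: 448 kbps = 0.448 Mbps.
H.264: 44.048 Mbps × 540 s = 23785.9 Mb = 2.769 GiB.
AV1: 18.828 Mbps × 540 s = 10167.1 Mb = 1.184 GiB.
Ratio: 2.769 / 1.184 = 2.339.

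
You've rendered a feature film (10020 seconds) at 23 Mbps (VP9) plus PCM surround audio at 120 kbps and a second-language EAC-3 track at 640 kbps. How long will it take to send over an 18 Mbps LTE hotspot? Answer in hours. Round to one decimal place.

Audio total: 120 + 640 = 760 kbps = 0.760 Mbps.
Total bitrate: 23.760 Mbps.
File: 23.760 Mbps × 10020 s = 238075.2 Mb.
At 18 Mbps: 238075.2 / 18 = 13226.4 s ≈ 3.67 hours.

3.7 hours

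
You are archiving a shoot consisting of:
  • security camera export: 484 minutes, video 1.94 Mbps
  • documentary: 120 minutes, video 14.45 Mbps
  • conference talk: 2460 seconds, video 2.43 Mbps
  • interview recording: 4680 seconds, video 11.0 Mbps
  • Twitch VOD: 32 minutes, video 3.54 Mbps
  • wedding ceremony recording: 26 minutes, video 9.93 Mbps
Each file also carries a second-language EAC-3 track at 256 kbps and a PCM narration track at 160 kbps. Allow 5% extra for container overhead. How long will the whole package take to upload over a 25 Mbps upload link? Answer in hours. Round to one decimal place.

Audio total: 256 + 160 = 416 kbps = 0.416 Mbps.
security camera export: 2.356 Mbps × 29040 s × 1.05 = 71839.2 Mb
documentary: 14.866 Mbps × 7200 s × 1.05 = 112387.0 Mb
conference talk: 2.846 Mbps × 2460 s × 1.05 = 7351.2 Mb
interview recording: 11.416 Mbps × 4680 s × 1.05 = 56098.2 Mb
Twitch VOD: 3.956 Mbps × 1920 s × 1.05 = 7975.3 Mb
wedding ceremony recording: 10.346 Mbps × 1560 s × 1.05 = 16946.7 Mb
Total: 272597.6 Mb = 34074.7 MB.
At 25 Mbps: 272597.6 / 25 = 10904 s ≈ 3.03 hours.

3.0 hours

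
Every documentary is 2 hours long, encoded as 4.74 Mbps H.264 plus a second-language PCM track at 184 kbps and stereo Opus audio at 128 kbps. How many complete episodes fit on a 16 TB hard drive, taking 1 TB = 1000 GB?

2 h = 7200 s
Audio total: 184 + 128 = 312 kbps = 0.312 Mbps.
Total bitrate: 5.052 Mbps.
Per item: 5.052 Mbps × 7200 s = 36,374 Mb = 4,547 MB.
Capacity: 16 TB = 128,000,000 Mb; 3518.96 items → 3518 complete.

3518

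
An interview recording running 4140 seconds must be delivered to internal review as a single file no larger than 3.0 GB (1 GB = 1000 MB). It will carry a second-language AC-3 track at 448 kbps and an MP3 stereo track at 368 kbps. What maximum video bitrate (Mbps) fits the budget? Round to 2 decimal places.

4.98 Mbps

Budget: 3.0 GB = 24000.0 Mb.
Total bitrate budget: 24000.0 Mb / 4140 s = 5.797 Mbps.
Audio total: 448 + 368 = 816 kbps = 0.816 Mbps.
Video: 5.797 − 0.816 = 4.981 Mbps.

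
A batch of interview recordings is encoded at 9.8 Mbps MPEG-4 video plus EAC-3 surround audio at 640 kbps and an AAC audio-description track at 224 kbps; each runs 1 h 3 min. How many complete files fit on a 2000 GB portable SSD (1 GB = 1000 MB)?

396

1 h 3 min = 63 min = 3780 s
Audio total: 640 + 224 = 864 kbps = 0.864 Mbps.
Total bitrate: 10.664 Mbps.
Per item: 10.664 Mbps × 3780 s = 40,310 Mb = 5,039 MB.
Capacity: 2000 GB = 16,000,000 Mb; 396.92 items → 396 complete.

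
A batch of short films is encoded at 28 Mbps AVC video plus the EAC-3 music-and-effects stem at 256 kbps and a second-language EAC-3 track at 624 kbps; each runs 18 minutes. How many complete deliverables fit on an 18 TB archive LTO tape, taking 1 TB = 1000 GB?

18 min = 1080 s
Audio total: 256 + 624 = 880 kbps = 0.880 Mbps.
Total bitrate: 28.880 Mbps.
Per item: 28.880 Mbps × 1080 s = 31,190 Mb = 3,899 MB.
Capacity: 18 TB = 144,000,000 Mb; 4616.81 items → 4616 complete.

4616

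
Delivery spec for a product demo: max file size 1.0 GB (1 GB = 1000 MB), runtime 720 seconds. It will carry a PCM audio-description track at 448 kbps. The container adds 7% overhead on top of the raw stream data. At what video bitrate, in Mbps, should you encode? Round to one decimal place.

Budget: 1.0 GB = 8000.0 Mb.
Stream payload after overhead: 8000.0 / 1.07 = 7476.6 Mb.
Total bitrate budget: 7476.6 Mb / 720 s = 10.384 Mbps.
Audio: 448 kbps = 0.448 Mbps.
Video: 10.384 − 0.448 = 9.936 Mbps.

9.9 Mbps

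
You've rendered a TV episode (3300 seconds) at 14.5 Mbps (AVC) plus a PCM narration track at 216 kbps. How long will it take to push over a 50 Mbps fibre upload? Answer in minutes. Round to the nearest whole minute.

Audio: 216 kbps = 0.216 Mbps.
Total bitrate: 14.716 Mbps.
File: 14.716 Mbps × 3300 s = 48562.8 Mb.
At 50 Mbps: 48562.8 / 50 = 971.3 s ≈ 16.2 minutes.

16 minutes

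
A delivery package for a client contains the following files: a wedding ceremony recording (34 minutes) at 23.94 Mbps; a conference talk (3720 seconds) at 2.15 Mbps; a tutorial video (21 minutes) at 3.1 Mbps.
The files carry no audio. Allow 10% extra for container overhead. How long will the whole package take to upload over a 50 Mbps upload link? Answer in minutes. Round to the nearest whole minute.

22 minutes

wedding ceremony recording: 23.940 Mbps × 2040 s × 1.10 = 53721.4 Mb
conference talk: 2.150 Mbps × 3720 s × 1.10 = 8797.8 Mb
tutorial video: 3.100 Mbps × 1260 s × 1.10 = 4296.6 Mb
Total: 66815.8 Mb = 8352.0 MB.
At 50 Mbps: 66815.8 / 50 = 1336 s ≈ 22.3 minutes.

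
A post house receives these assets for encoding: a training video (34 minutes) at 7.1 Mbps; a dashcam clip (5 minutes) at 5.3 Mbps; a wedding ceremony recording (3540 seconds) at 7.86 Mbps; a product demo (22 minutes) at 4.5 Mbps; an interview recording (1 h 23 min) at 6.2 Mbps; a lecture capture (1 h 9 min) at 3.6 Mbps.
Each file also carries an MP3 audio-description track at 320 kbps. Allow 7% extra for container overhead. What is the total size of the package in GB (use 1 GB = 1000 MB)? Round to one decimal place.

13.5 GB

Audio: 320 kbps = 0.320 Mbps.
training video: 7.420 Mbps × 2040 s × 1.07 = 16196.4 Mb
dashcam clip: 5.620 Mbps × 300 s × 1.07 = 1804.0 Mb
wedding ceremony recording: 8.180 Mbps × 3540 s × 1.07 = 30984.2 Mb
product demo: 4.820 Mbps × 1320 s × 1.07 = 6807.8 Mb
interview recording: 6.520 Mbps × 4980 s × 1.07 = 34742.5 Mb
lecture capture: 3.920 Mbps × 4140 s × 1.07 = 17364.8 Mb
Total: 107899.7 Mb = 13487.5 MB.
= 13.49 GB.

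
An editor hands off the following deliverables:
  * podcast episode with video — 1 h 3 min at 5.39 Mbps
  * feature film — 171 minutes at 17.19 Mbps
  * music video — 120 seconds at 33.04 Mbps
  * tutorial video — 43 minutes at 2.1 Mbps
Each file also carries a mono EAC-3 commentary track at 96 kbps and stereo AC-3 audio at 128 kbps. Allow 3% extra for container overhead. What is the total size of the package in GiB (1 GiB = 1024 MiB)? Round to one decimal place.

Audio total: 96 + 128 = 224 kbps = 0.224 Mbps.
podcast episode with video: 5.614 Mbps × 3780 s × 1.03 = 21857.5 Mb
feature film: 17.414 Mbps × 10260 s × 1.03 = 184027.7 Mb
music video: 33.264 Mbps × 120 s × 1.03 = 4111.4 Mb
tutorial video: 2.324 Mbps × 2580 s × 1.03 = 6175.8 Mb
Total: 216172.4 Mb = 27021.6 MB.
= 25.17 GiB.

25.2 GiB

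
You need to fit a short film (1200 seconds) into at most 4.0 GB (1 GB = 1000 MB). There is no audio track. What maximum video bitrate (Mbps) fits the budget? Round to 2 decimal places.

Budget: 4.0 GB = 32000.0 Mb.
Total bitrate budget: 32000.0 Mb / 1200 s = 26.667 Mbps.

26.67 Mbps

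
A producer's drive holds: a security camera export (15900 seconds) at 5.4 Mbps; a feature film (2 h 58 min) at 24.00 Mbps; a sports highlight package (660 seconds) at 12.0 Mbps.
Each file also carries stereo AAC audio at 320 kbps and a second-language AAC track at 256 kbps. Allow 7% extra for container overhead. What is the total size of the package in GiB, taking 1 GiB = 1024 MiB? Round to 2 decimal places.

45.56 GiB

Audio total: 320 + 256 = 576 kbps = 0.576 Mbps.
security camera export: 5.976 Mbps × 15900 s × 1.07 = 101669.7 Mb
feature film: 24.576 Mbps × 10680 s × 1.07 = 280844.7 Mb
sports highlight package: 12.576 Mbps × 660 s × 1.07 = 8881.2 Mb
Total: 391395.6 Mb = 48924.4 MB.
= 45.56 GiB.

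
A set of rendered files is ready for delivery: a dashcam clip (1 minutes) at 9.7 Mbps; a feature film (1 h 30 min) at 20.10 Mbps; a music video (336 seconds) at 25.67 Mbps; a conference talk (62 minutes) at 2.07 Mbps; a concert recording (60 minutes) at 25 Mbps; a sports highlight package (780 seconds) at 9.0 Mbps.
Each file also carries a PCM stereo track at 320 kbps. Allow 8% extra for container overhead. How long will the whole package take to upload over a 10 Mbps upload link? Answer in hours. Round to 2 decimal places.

Audio: 320 kbps = 0.320 Mbps.
dashcam clip: 10.020 Mbps × 60 s × 1.08 = 649.3 Mb
feature film: 20.420 Mbps × 5400 s × 1.08 = 119089.4 Mb
music video: 25.990 Mbps × 336 s × 1.08 = 9431.3 Mb
conference talk: 2.390 Mbps × 3720 s × 1.08 = 9602.1 Mb
concert recording: 25.320 Mbps × 3600 s × 1.08 = 98444.2 Mb
sports highlight package: 9.320 Mbps × 780 s × 1.08 = 7851.2 Mb
Total: 245067.4 Mb = 30633.4 MB.
At 10 Mbps: 245067.4 / 10 = 24507 s ≈ 6.81 hours.

6.81 hours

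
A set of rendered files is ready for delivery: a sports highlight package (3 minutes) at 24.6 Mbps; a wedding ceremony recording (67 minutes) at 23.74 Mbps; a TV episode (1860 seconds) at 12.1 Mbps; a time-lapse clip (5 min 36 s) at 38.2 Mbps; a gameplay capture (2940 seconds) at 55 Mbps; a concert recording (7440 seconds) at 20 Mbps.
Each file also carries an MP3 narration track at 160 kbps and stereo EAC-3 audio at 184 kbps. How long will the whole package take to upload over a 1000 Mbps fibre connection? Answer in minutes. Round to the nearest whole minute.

8 minutes

Audio total: 160 + 184 = 344 kbps = 0.344 Mbps.
sports highlight package: 24.944 Mbps × 180 s = 4489.9 Mb
wedding ceremony recording: 24.084 Mbps × 4020 s = 96817.7 Mb
TV episode: 12.444 Mbps × 1860 s = 23145.8 Mb
time-lapse clip: 38.544 Mbps × 336 s = 12950.8 Mb
gameplay capture: 55.344 Mbps × 2940 s = 162711.4 Mb
concert recording: 20.344 Mbps × 7440 s = 151359.4 Mb
Total: 451474.9 Mb = 56434.4 MB.
At 1000 Mbps: 451474.9 / 1000 = 451 s ≈ 7.52 minutes.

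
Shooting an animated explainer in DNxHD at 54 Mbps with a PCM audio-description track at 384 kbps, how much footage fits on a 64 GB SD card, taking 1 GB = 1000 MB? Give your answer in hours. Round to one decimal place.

Audio: 384 kbps = 0.384 Mbps.
Total bitrate: 54 + 0.384 = 54.384 Mbps.
Capacity: 64 GB = 512,000 Mb.
Recording time: 512,000 / 54.384 = 9,415 s ≈ 2.62 hours.

2.6 hours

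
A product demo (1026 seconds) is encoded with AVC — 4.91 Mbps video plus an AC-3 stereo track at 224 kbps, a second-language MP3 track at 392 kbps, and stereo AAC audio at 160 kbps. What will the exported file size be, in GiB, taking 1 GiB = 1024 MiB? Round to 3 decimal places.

Audio total: 224 + 392 + 160 = 776 kbps = 0.776 Mbps.
Total bitrate: 4.91 + 0.776 = 5.686 Mbps.
Stream data: 5.686 Mbps × 1026 s = 5833.8 Mb.
5,834 Mb = 729,229,500 bytes ÷ 1,073,741,824 = 0.6791 GiB.

0.679 GiB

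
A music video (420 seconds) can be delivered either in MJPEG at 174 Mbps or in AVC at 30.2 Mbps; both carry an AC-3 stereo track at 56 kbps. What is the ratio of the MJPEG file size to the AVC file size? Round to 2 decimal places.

5.75

Audio: 56 kbps = 0.056 Mbps.
MJPEG: 174.056 Mbps × 420 s = 73103.5 Mb = 9.138 GB.
AVC: 30.256 Mbps × 420 s = 12707.5 Mb = 1.588 GB.
Ratio: 9.138 / 1.588 = 5.753.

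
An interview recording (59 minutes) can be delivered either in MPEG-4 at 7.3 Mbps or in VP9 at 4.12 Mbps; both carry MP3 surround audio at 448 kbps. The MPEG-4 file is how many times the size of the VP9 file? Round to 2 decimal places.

59 min = 3540 s
Audio: 448 kbps = 0.448 Mbps.
MPEG-4: 7.748 Mbps × 3540 s = 27427.9 Mb = 3.193 GiB.
VP9: 4.568 Mbps × 3540 s = 16170.7 Mb = 1.883 GiB.
Ratio: 3.193 / 1.883 = 1.696.

1.70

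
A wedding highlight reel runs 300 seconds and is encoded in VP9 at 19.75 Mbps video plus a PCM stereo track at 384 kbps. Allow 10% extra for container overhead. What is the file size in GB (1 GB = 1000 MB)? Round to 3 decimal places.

0.831 GB

Audio: 384 kbps = 0.384 Mbps.
Total bitrate: 19.75 + 0.384 = 20.134 Mbps.
Stream data: 20.134 Mbps × 300 s = 6040.2 Mb.
With 10% container overhead: ×1.10.
6,644 Mb ÷ 8 = 830.5 MB → 0.8305 GB.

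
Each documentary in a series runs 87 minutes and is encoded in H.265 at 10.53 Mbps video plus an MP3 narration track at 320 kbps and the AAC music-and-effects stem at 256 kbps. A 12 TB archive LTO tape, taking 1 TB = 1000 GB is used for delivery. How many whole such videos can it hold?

87 min = 5220 s
Audio total: 320 + 256 = 576 kbps = 0.576 Mbps.
Total bitrate: 11.106 Mbps.
Per item: 11.106 Mbps × 5220 s = 57,973 Mb = 7,247 MB.
Capacity: 12 TB = 96,000,000 Mb; 1655.93 items → 1655 complete.

1655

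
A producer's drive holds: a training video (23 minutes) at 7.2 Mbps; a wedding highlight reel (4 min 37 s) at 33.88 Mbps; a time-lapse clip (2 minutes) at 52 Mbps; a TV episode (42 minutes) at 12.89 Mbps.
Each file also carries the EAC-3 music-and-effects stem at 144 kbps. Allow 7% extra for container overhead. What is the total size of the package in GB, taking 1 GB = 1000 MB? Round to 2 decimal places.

7.85 GB

Audio: 144 kbps = 0.144 Mbps.
training video: 7.344 Mbps × 1380 s × 1.07 = 10844.2 Mb
wedding highlight reel: 34.024 Mbps × 277 s × 1.07 = 10084.4 Mb
time-lapse clip: 52.144 Mbps × 120 s × 1.07 = 6695.3 Mb
TV episode: 13.034 Mbps × 2520 s × 1.07 = 35144.9 Mb
Total: 62768.7 Mb = 7846.1 MB.
= 7.846 GB.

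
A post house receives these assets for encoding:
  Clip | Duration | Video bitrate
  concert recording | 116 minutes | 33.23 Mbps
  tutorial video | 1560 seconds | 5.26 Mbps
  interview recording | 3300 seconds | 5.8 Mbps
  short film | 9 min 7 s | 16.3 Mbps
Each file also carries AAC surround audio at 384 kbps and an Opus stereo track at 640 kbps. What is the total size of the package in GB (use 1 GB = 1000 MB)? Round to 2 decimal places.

Audio total: 384 + 640 = 1024 kbps = 1.024 Mbps.
concert recording: 34.254 Mbps × 6960 s = 238407.8 Mb
tutorial video: 6.284 Mbps × 1560 s = 9803.0 Mb
interview recording: 6.824 Mbps × 3300 s = 22519.2 Mb
short film: 17.324 Mbps × 547 s = 9476.2 Mb
Total: 280206.3 Mb = 35025.8 MB.
= 35.03 GB.

35.03 GB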